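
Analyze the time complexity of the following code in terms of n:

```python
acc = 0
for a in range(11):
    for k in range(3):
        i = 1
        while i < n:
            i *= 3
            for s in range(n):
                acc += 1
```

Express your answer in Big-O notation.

Each loop level contributes: 1 × 1 × log n × n. Multiplying the contributions gives O(n log n).

Answer: O(n log n)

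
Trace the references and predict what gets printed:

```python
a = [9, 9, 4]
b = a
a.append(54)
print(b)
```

Key concept: basic list aliasing.
Step by step:
`a = [9, 9, 4]` → a = [9, 9, 4]
`b = a` → b = [9, 9, 4] (same object as a)
`a.append(54)` → a = [9, 9, 4, 54] (same object as b); b = [9, 9, 4, 54] (same object as a)
`print(b)` → prints [9, 9, 4, 54]

Answer: [9, 9, 4, 54]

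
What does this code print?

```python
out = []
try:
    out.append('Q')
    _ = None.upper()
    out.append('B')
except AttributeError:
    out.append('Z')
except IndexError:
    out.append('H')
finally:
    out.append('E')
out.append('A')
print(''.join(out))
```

Execution trace: 'Q' (try body) → 'Z' (except AttributeError) → 'E' (finally) → 'A' (after the try/except). Output: QZEA

Answer: QZEA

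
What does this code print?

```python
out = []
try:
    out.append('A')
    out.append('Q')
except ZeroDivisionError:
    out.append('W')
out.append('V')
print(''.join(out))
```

Execution trace: 'A' (try body) → 'Q' (try body, no exception) → 'V' (after the try/except). Output: AQV

Answer: AQV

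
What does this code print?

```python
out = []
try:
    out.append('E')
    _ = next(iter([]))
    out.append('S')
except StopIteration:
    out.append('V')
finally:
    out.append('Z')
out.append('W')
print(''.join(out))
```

Execution trace: 'E' (try body) → 'V' (except StopIteration) → 'Z' (finally) → 'W' (after the try/except). Output: EVZW

Answer: EVZW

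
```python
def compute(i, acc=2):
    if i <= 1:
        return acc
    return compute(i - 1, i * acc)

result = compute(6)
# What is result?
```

Accumulator trace (n, acc): (6, 2) -> (5, 12) -> (4, 60) -> (3, 240) -> (2, 720) -> (1, 1440) -> return 1440

Answer: 1440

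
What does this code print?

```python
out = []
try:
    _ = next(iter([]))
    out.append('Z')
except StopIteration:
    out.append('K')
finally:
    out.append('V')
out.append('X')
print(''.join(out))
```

Execution trace: 'K' (except StopIteration) → 'V' (finally) → 'X' (after the try/except). Output: KVX

Answer: KVX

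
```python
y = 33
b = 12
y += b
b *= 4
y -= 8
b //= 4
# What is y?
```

Trace:
`y = 33` → y = 33
`b = 12` → b = 12
`y += b` → y = 45
`b *= 4` → b = 48
`y -= 8` → y = 37
`b //= 4` → b = 12
So y = 37

Answer: 37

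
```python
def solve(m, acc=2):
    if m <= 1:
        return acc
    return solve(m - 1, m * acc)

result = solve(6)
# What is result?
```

Accumulator trace (n, acc): (6, 2) -> (5, 12) -> (4, 60) -> (3, 240) -> (2, 720) -> (1, 1440) -> return 1440

Answer: 1440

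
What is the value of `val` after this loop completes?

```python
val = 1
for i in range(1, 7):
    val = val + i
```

Start at 1, add 1 through 6
`val` takes the values: 1 → 2 → 4 → 7 → 11 → 16 → 22

Answer: 22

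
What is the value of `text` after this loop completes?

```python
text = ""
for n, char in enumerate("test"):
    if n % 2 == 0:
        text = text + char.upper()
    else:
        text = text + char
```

Uppercase even positions in 'test'
`text` takes the values: "" → "T" → "Te" → "TeS" → "TeSt"

Answer: "TeSt"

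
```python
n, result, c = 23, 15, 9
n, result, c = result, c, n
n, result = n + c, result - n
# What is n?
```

Trace:
`n, result, c = 23, 15, 9` → n = 23; result = 15; c = 9
`n, result, c = result, c, n` → n = 15; result = 9; c = 23
`n, result = n + c, result - n` → n = 38; result = -6
So n = 38

Answer: 38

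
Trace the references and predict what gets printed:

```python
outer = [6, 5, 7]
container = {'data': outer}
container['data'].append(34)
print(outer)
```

Key concept: dict holds reference to list.
Step by step:
`outer = [6, 5, 7]` → outer = [6, 5, 7]
`container = {'data': outer}` → container = {'data': [6, 5, 7]}
`container['data'].append(34)` → outer = [6, 5, 7, 34]; container = {'data': [6, 5, 7, 34]}
`print(outer)` → prints [6, 5, 7, 34]

Answer: [6, 5, 7, 34]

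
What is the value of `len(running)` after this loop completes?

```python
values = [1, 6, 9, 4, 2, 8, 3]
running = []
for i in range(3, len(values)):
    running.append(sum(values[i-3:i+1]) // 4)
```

Number of 4-element averages
`running` takes the values: [] → [5] → [5, 5] → [5, 5, 5] → [5, 5, 5, 4]
So `len(running)` = 4

Answer: 4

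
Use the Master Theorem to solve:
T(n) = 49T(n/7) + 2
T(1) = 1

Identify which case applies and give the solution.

a=49, b=7, f(n)=2. log_7(49) = 2. Since c=0 < 2, Case 1 applies: T(n) = Θ(n^log_b(a)) = O(n^2).

Answer: O(n^2) - Case 1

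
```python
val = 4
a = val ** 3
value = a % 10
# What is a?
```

Trace:
`val = 4` → val = 4
`a = val ** 3` → a = 64
`value = a % 10` → value = 4
So a = 64

Answer: 64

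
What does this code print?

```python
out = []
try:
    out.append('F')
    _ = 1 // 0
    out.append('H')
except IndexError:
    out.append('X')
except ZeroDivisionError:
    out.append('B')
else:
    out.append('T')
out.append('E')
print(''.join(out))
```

Execution trace: 'F' (try body) → 'B' (except ZeroDivisionError) → 'E' (after the try/except). Output: FBE

Answer: FBE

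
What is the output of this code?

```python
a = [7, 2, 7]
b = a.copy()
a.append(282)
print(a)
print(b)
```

Key concept: list.copy() creates independent copy.
Step by step:
`a = [7, 2, 7]` → a = [7, 2, 7]
`b = a.copy()` → b = [7, 2, 7]
`a.append(282)` → a = [7, 2, 7, 282]
`print(a)` → prints [7, 2, 7, 282]
`print(b)` → prints [7, 2, 7]

Answer:
[7, 2, 7, 282]
[7, 2, 7]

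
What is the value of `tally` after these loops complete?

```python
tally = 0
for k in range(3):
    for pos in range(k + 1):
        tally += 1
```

Triangle: 1 + 2 + ... + 3
`tally` takes the values: 0 → 1 → 2 → 3 → 4 → 5 → 6

Answer: 6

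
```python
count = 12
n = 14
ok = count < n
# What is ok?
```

Trace:
`count = 12` → count = 12
`n = 14` → n = 14
`ok = count < n` → ok = True
So ok = True

Answer: True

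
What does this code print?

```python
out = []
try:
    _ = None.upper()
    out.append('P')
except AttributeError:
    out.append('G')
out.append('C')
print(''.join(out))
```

Execution trace: 'G' (except AttributeError) → 'C' (after the try/except). Output: GC

Answer: GC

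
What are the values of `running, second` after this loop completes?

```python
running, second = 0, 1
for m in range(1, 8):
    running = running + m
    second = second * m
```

Sum and factorial of 1 to 7
`running, second` takes the values: (0, 1) → (1, 1) → (3, 1) → (3, 2) → (6, 2) → (6, 6) → (10, 6) → (10, 24) → (15, 24) → (15, 120) → (21, 120) → (21, 720) → (28, 720) → (28, 5040)

Answer: 28, 5040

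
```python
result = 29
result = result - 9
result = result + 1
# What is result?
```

Trace:
`result = 29` → result = 29
`result = result - 9` → result = 20
`result = result + 1` → result = 21
So result = 21

Answer: 21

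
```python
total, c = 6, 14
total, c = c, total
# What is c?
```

Trace:
`total, c = 6, 14` → total = 6; c = 14
`total, c = c, total` → total = 14; c = 6
So c = 6

Answer: 6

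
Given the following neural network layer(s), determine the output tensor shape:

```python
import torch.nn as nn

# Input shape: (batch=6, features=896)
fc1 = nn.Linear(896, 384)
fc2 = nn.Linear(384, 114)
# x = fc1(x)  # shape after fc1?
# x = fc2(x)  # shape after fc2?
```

Input: (6, 896) -> after fc1: (6, 384) -> Output: (6, 114)

Answer: (6, 114)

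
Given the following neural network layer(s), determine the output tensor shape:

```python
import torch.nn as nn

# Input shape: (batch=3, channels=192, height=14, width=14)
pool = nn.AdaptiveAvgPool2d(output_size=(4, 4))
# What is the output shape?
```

Input: (3, 192, 14, 14) -> Output: (3, 192, 4, 4)

Answer: (3, 192, 4, 4)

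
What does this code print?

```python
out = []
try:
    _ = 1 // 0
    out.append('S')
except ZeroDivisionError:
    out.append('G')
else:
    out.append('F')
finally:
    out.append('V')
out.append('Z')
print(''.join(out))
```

Execution trace: 'G' (except ZeroDivisionError) → 'V' (finally) → 'Z' (after the try/except). Output: GVZ

Answer: GVZ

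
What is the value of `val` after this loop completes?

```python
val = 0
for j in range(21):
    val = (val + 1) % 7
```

Increment mod 7, 21 times = 0
`val` takes the values: 0 → 1 → 2 → 3 → 4 → 5 → 6 → 0 → 1 → 2 → 3 → 4 → 5 → 6 → 0 → 1 → 2 → 3 → 4 → 5 → 6 → 0

Answer: 0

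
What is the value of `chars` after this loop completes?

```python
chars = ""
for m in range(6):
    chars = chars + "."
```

Repeat '.' 6 times
`chars` takes the values: "" → "." → ".." → "..." → "...." → "....." → "......"

Answer: "......"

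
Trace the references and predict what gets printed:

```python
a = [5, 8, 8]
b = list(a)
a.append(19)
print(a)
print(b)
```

Key concept: list() constructor creates copy.
Step by step:
`a = [5, 8, 8]` → a = [5, 8, 8]
`b = list(a)` → b = [5, 8, 8]
`a.append(19)` → a = [5, 8, 8, 19]
`print(a)` → prints [5, 8, 8, 19]
`print(b)` → prints [5, 8, 8]

Answer:
[5, 8, 8, 19]
[5, 8, 8]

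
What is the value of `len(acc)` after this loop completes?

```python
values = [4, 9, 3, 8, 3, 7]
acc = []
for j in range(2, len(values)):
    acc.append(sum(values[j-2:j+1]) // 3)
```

Number of 3-element averages
`acc` takes the values: [] → [5] → [5, 6] → [5, 6, 4] → [5, 6, 4, 6]
So `len(acc)` = 4

Answer: 4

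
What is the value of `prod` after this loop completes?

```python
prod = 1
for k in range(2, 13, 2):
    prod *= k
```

Product of even numbers 2 to 12
`prod` takes the values: 1 → 2 → 8 → 48 → 384 → 3840 → 46080

Answer: 46080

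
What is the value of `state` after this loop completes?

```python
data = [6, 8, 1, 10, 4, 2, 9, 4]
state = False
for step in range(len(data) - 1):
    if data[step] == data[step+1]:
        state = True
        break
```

Check consecutive duplicates in [6, 8, 1, 10, 4, 2, 9, 4]
`state` takes the values: False

Answer: False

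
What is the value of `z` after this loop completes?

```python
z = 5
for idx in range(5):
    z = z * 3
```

Multiply by 3, 5 times: 5 * 3^5 = 1215
`z` takes the values: 5 → 15 → 45 → 135 → 405 → 1215

Answer: 1215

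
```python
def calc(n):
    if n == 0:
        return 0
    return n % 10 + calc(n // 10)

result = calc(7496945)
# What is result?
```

Sum of digits of 7496945: 5 + 4 + 9 + 6 + 9 + 4 + 7 = 44

Answer: 44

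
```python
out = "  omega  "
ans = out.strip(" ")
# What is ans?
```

Trace:
`out = "  omega  "` → out = '  omega  '
`ans = out.strip(" ")` → ans = 'omega'
So ans = 'omega'

Answer: 'omega'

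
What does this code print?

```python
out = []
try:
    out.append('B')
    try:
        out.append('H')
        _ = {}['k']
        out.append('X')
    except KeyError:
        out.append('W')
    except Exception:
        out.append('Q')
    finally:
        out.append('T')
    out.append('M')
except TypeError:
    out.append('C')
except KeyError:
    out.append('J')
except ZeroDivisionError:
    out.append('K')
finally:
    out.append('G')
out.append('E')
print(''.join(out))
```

Execution trace: 'B' (try body) → 'H' (inner try body) → 'W' (inner except KeyError) → 'T' (inner finally) → 'M' (try body, no exception) → 'G' (finally) → 'E' (after the try/except). Output: BHWTMGE

Answer: BHWTMGE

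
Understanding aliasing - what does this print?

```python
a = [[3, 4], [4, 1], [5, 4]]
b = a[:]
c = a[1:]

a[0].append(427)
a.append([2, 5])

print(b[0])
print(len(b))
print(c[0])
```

Key concept: slice with nested mutation.
Step by step:
`a = [[3, 4], [4, 1], [5, 4]]` → a = [[3, 4], [4, 1], [5, 4]]
`b = a[:]` → b = [[3, 4], [4, 1], [5, 4]]
`c = a[1:]` → c = [[4, 1], [5, 4]]
`a[0].append(427)` → a = [[3, 4, 427], [4, 1], [5, 4]]; b = [[3, 4, 427], [4, 1], [5, 4]]
`a.append([2, 5])` → a = [[3, 4, 427], [4, 1], [5, 4], [2, 5]]
`print(b[0])` → prints [3, 4, 427]
`print(len(b))` → prints 3
`print(c[0])` → prints [4, 1]

Answer:
[3, 4, 427]
3
[4, 1]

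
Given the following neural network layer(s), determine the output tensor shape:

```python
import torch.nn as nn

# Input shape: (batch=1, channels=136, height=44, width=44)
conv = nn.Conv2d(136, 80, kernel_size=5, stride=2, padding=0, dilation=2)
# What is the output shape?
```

Input: (1, 136, 44, 44) -> Output: (1, 80, 18, 18)

Answer: (1, 80, 18, 18)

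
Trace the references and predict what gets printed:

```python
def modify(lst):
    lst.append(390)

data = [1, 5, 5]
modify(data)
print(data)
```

Key concept: function modifies passed list.
Step by step:
`data = [1, 5, 5]` → data = [1, 5, 5]
`modify(data)` → data = [1, 5, 5, 390]
`print(data)` → prints [1, 5, 5, 390]

Answer: [1, 5, 5, 390]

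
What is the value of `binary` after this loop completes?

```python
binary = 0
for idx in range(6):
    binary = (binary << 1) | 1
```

Build 6 consecutive 1-bits: 0b111111
`binary` takes the values: 0 → 1 → 3 → 7 → 15 → 31 → 63

Answer: 63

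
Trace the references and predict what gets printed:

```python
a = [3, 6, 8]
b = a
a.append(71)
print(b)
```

Key concept: basic list aliasing.
Step by step:
`a = [3, 6, 8]` → a = [3, 6, 8]
`b = a` → b = [3, 6, 8] (same object as a)
`a.append(71)` → a = [3, 6, 8, 71] (same object as b); b = [3, 6, 8, 71] (same object as a)
`print(b)` → prints [3, 6, 8, 71]

Answer: [3, 6, 8, 71]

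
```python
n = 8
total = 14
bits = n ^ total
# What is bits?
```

Trace:
`n = 8` → n = 8
`total = 14` → total = 14
`bits = n ^ total` → bits = 6
So bits = 6

Answer: 6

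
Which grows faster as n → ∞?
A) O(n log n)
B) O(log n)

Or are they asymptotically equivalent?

O(n log n) vs O(log n): Higher order terms dominate.

Answer: A) O(n log n) grows faster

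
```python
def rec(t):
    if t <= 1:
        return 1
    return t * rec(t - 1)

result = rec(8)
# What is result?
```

rec(8) = 8 * 7 * 6 * 5 * 4 * 3 * 2 * 1 = 40320

Answer: 40320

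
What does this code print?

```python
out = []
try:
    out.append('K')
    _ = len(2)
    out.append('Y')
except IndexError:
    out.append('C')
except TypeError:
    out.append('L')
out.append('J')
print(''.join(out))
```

Execution trace: 'K' (try body) → 'L' (except TypeError) → 'J' (after the try/except). Output: KLJ

Answer: KLJ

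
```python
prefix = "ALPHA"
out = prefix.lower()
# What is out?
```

Trace:
`prefix = "ALPHA"` → prefix = 'ALPHA'
`out = prefix.lower()` → out = 'alpha'
So out = 'alpha'

Answer: 'alpha'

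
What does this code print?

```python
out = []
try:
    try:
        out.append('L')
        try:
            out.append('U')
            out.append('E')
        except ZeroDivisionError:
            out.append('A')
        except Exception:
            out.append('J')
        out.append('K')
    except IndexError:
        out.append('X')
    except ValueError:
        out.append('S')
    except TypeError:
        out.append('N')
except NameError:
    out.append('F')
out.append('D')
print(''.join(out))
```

Execution trace: 'L' (try body) → 'U' (inner try body) → 'E' (inner try body, no exception) → 'K' (try body, no exception) → 'D' (after the try/except). Output: LUEKD

Answer: LUEKD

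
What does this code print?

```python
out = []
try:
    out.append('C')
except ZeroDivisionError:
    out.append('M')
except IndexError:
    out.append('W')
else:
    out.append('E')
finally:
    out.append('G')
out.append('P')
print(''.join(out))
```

Execution trace: 'C' (try body, no exception) → 'E' (else) → 'G' (finally) → 'P' (after the try/except). Output: CEGP

Answer: CEGP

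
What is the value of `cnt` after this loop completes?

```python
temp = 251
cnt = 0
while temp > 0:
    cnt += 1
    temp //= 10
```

Count digits by repeated division by 10
`cnt` takes the values: 0 → 1 → 2 → 3

Answer: 3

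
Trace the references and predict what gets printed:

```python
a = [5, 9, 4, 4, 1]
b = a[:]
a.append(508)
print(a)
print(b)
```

Key concept: slice [:] creates copy.
Step by step:
`a = [5, 9, 4, 4, 1]` → a = [5, 9, 4, 4, 1]
`b = a[:]` → b = [5, 9, 4, 4, 1]
`a.append(508)` → a = [5, 9, 4, 4, 1, 508]
`print(a)` → prints [5, 9, 4, 4, 1, 508]
`print(b)` → prints [5, 9, 4, 4, 1]

Answer:
[5, 9, 4, 4, 1, 508]
[5, 9, 4, 4, 1]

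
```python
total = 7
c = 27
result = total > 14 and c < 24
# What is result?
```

Trace:
`total = 7` → total = 7
`c = 27` → c = 27
`result = total > 14 and c < 24` → result = False
So result = False

Answer: False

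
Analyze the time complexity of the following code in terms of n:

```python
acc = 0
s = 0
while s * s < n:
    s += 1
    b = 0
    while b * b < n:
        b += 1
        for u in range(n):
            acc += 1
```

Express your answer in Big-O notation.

Each loop level contributes: √n × √n × n. Multiplying the contributions gives O(n^2).

Answer: O(n^2)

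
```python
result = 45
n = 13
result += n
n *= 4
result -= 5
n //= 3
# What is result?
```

Trace:
`result = 45` → result = 45
`n = 13` → n = 13
`result += n` → result = 58
`n *= 4` → n = 52
`result -= 5` → result = 53
`n //= 3` → n = 17
So result = 53

Answer: 53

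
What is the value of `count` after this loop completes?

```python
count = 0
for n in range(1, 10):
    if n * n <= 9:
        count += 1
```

Count numbers where n² ≤ 9
`count` takes the values: 0 → 1 → 2 → 3

Answer: 3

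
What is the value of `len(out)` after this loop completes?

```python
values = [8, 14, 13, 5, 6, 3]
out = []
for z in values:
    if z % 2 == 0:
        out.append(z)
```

Count even numbers in [8, 14, 13, 5, 6, 3]
`out` takes the values: [] → [8] → [8, 14] → [8, 14, 6]
So `len(out)` = 3

Answer: 3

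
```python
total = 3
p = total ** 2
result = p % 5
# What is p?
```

Trace:
`total = 3` → total = 3
`p = total ** 2` → p = 9
`result = p % 5` → result = 4
So p = 9

Answer: 9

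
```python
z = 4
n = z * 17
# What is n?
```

Trace:
`z = 4` → z = 4
`n = z * 17` → n = 68
So n = 68

Answer: 68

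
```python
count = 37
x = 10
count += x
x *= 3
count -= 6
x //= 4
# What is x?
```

Trace:
`count = 37` → count = 37
`x = 10` → x = 10
`count += x` → count = 47
`x *= 3` → x = 30
`count -= 6` → count = 41
`x //= 4` → x = 7
So x = 7

Answer: 7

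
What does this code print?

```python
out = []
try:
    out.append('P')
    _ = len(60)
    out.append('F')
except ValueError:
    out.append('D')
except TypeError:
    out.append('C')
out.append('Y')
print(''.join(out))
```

Execution trace: 'P' (try body) → 'C' (except TypeError) → 'Y' (after the try/except). Output: PCY

Answer: PCY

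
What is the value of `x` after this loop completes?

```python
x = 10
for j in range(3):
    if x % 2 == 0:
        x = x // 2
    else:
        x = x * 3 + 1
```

Collatz-style transformation from 10
`x` takes the values: 10 → 5 → 16 → 8

Answer: 8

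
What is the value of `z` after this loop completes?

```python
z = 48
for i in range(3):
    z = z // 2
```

Halve 3 times: 48 // 2^3 = 6
`z` takes the values: 48 → 24 → 12 → 6

Answer: 6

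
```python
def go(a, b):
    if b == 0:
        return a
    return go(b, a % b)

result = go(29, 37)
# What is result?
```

go(29, 37) -> go(37, 29) -> go(29, 8) -> go(8, 5) -> go(5, 3) -> go(3, 2) -> go(2, 1) -> go(1, 0) -> 1

Answer: 1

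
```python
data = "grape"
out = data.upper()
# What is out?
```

Trace:
`data = "grape"` → data = 'grape'
`out = data.upper()` → out = 'GRAPE'
So out = 'GRAPE'

Answer: 'GRAPE'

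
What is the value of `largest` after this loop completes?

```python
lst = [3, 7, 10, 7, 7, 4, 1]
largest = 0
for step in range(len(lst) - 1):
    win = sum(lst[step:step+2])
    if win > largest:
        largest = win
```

Max sum of 2-element window in [3, 7, 10, 7, 7, 4, 1]
`largest` takes the values: 0 → 10 → 17

Answer: 17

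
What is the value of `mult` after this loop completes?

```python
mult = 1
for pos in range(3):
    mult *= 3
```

3^3 = 27
`mult` takes the values: 1 → 3 → 9 → 27

Answer: 27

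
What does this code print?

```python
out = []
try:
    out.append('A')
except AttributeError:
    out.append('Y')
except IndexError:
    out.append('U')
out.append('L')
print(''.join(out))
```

Execution trace: 'A' (try body, no exception) → 'L' (after the try/except). Output: AL

Answer: AL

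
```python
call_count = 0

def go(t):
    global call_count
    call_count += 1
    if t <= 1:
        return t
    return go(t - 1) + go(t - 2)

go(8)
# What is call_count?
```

Calls(t) = 1 + Calls(t-1) + Calls(t-2); Calls(0)=Calls(1)=1. For t=8 this gives 67.

Answer: 67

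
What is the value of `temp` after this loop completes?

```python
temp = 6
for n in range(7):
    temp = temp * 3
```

Multiply by 3, 7 times: 6 * 3^7 = 13122
`temp` takes the values: 6 → 18 → 54 → 162 → 486 → 1458 → 4374 → 13122

Answer: 13122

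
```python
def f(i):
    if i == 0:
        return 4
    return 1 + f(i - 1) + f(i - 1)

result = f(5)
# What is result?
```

f(i) = 1 + 2·f(i-1), f(0)=4. Closed form: (4+1)·2^5 - 1 = 159.

Answer: 159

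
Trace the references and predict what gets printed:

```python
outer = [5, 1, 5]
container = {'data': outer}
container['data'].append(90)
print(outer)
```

Key concept: dict holds reference to list.
Step by step:
`outer = [5, 1, 5]` → outer = [5, 1, 5]
`container = {'data': outer}` → container = {'data': [5, 1, 5]}
`container['data'].append(90)` → outer = [5, 1, 5, 90]; container = {'data': [5, 1, 5, 90]}
`print(outer)` → prints [5, 1, 5, 90]

Answer: [5, 1, 5, 90]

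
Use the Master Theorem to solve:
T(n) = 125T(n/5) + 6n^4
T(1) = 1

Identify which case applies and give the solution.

a=125, b=5, f(n)=6n^4. log_5(125) = 3. Since c=4 > 3 and the regularity condition holds (125(n/5)^4 = (125/5^4)n^4 with 125/5^4 < 1), Case 3 applies: T(n) = Θ(f(n)) = O(n^4).

Answer: O(n^4) - Case 3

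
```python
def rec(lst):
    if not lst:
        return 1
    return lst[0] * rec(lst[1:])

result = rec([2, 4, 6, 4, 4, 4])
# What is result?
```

Product over [2, 4, 6, 4, 4, 4] = 2 * 4 * 6 * 4 * 4 * 4 = 3072

Answer: 3072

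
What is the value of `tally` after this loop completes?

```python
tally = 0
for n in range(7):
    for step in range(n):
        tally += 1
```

Triangle number: 0+1+2+...+6
`tally` takes the values: 0 → 1 → 2 → 3 → 4 → 5 → 6 → 7 → 8 → 9 → 10 → 11 → 12 → 13 → 14 → 15 → 16 → 17 → 18 → 19 → 20 → 21

Answer: 21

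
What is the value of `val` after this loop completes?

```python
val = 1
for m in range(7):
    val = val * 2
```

Multiply by 2, 7 times: 1 * 2^7 = 128
`val` takes the values: 1 → 2 → 4 → 8 → 16 → 32 → 64 → 128

Answer: 128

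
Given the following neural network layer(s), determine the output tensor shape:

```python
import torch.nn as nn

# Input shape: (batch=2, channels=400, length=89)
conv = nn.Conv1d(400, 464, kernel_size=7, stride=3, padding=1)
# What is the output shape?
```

Input: (2, 400, 89) -> Output: (2, 464, 29)

Answer: (2, 464, 29)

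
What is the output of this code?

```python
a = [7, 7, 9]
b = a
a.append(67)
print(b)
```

Key concept: basic list aliasing.
Step by step:
`a = [7, 7, 9]` → a = [7, 7, 9]
`b = a` → b = [7, 7, 9] (same object as a)
`a.append(67)` → a = [7, 7, 9, 67] (same object as b); b = [7, 7, 9, 67] (same object as a)
`print(b)` → prints [7, 7, 9, 67]

Answer: [7, 7, 9, 67]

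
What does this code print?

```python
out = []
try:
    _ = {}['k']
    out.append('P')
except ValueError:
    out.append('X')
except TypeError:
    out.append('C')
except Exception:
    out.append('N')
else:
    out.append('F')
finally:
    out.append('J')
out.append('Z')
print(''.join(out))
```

Execution trace: 'N' (except Exception) → 'J' (finally) → 'Z' (after the try/except). Output: NJZ

Answer: NJZ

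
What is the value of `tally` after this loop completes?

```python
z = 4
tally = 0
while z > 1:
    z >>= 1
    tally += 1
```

Count right shifts until 1
`tally` takes the values: 0 → 1 → 2

Answer: 2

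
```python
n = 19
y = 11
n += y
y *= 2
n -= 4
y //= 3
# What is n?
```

Trace:
`n = 19` → n = 19
`y = 11` → y = 11
`n += y` → n = 30
`y *= 2` → y = 22
`n -= 4` → n = 26
`y //= 3` → y = 7
So n = 26

Answer: 26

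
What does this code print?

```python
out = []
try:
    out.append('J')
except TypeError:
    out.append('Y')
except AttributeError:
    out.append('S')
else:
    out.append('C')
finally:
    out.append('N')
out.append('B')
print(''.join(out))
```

Execution trace: 'J' (try body, no exception) → 'C' (else) → 'N' (finally) → 'B' (after the try/except). Output: JCNB

Answer: JCNB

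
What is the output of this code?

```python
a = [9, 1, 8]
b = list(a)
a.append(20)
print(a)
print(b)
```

Key concept: list() constructor creates copy.
Step by step:
`a = [9, 1, 8]` → a = [9, 1, 8]
`b = list(a)` → b = [9, 1, 8]
`a.append(20)` → a = [9, 1, 8, 20]
`print(a)` → prints [9, 1, 8, 20]
`print(b)` → prints [9, 1, 8]

Answer:
[9, 1, 8, 20]
[9, 1, 8]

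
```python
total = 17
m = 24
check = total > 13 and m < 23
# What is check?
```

Trace:
`total = 17` → total = 17
`m = 24` → m = 24
`check = total > 13 and m < 23` → check = False
So check = False

Answer: False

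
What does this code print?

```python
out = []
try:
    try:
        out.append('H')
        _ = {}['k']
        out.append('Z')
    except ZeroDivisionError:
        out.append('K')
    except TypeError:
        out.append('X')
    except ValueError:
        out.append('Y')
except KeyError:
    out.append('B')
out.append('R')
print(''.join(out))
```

Execution trace: 'H' (try body) → 'B' (outer except KeyError) → 'R' (after the try/except). Output: HBR

Answer: HBR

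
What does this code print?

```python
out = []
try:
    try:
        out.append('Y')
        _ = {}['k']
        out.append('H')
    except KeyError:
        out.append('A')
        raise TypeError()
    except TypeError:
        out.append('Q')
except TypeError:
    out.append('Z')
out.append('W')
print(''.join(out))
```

Execution trace: 'Y' (inner try body) → 'A' (inner except KeyError) → 'Z' (outer except TypeError) → 'W' (after the try/except). Output: YAZW

Answer: YAZW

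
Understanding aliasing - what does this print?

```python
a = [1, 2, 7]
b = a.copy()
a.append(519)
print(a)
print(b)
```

Key concept: list.copy() creates independent copy.
Step by step:
`a = [1, 2, 7]` → a = [1, 2, 7]
`b = a.copy()` → b = [1, 2, 7]
`a.append(519)` → a = [1, 2, 7, 519]
`print(a)` → prints [1, 2, 7, 519]
`print(b)` → prints [1, 2, 7]

Answer:
[1, 2, 7, 519]
[1, 2, 7]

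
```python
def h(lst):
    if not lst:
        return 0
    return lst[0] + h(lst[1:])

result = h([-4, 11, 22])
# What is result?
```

(-4) + 11 + 22 + 0 = 29

Answer: 29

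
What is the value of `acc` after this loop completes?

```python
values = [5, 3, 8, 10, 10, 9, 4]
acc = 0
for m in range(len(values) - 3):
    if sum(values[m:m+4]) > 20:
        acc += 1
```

Count windows with sum > 20
`acc` takes the values: 0 → 1 → 2 → 3 → 4

Answer: 4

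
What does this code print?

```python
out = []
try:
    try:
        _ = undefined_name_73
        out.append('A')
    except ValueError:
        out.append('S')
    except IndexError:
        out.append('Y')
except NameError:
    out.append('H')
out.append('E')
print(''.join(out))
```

Execution trace: 'H' (outer except NameError) → 'E' (after the try/except). Output: HE

Answer: HE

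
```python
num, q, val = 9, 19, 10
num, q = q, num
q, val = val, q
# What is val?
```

Trace:
`num, q, val = 9, 19, 10` → num = 9; q = 19; val = 10
`num, q = q, num` → num = 19; q = 9
`q, val = val, q` → q = 10; val = 9
So val = 9

Answer: 9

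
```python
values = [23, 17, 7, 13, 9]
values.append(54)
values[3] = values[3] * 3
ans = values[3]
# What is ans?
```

Trace:
`values = [23, 17, 7, 13, 9]` → values = [23, 17, 7, 13, 9]
`values.append(54)` → values = [23, 17, 7, 13, 9, 54]
`values[3] = values[3] * 3` → values = [23, 17, 7, 39, 9, 54]
`ans = values[3]` → ans = 39
So ans = 39

Answer: 39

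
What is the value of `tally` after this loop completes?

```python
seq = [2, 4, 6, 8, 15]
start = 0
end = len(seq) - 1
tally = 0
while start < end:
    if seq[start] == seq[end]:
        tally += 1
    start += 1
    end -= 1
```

Count matching pairs from ends
`tally` takes the values: 0

Answer: 0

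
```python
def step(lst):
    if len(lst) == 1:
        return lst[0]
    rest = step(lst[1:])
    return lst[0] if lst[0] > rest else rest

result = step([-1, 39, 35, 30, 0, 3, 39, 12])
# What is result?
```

Recursive max over [-1, 39, 35, 30, 0, 3, 39, 12] = 39

Answer: 39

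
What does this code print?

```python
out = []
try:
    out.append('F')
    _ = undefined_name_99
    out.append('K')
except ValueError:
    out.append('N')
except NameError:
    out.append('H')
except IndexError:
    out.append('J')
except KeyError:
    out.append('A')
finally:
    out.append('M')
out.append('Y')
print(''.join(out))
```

Execution trace: 'F' (try body) → 'H' (except NameError) → 'M' (finally) → 'Y' (after the try/except). Output: FHMY

Answer: FHMY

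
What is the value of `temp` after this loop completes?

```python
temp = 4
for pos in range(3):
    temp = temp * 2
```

Multiply by 2, 3 times: 4 * 2^3 = 32
`temp` takes the values: 4 → 8 → 16 → 32

Answer: 32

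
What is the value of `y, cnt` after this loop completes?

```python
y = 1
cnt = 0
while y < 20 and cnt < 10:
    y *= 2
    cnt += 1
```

Double until >= 20 or 10 iterations
`y, cnt` takes the values: (1, 0) → (2, 0) → (2, 1) → (4, 1) → (4, 2) → (8, 2) → (8, 3) → (16, 3) → (16, 4) → (32, 4) → (32, 5)

Answer: 32, 5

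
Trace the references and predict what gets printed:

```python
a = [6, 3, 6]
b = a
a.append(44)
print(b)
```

Key concept: basic list aliasing.
Step by step:
`a = [6, 3, 6]` → a = [6, 3, 6]
`b = a` → b = [6, 3, 6] (same object as a)
`a.append(44)` → a = [6, 3, 6, 44] (same object as b); b = [6, 3, 6, 44] (same object as a)
`print(b)` → prints [6, 3, 6, 44]

Answer: [6, 3, 6, 44]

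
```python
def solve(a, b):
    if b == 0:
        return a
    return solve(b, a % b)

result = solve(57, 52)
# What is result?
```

solve(57, 52) -> solve(52, 5) -> solve(5, 2) -> solve(2, 1) -> solve(1, 0) -> 1

Answer: 1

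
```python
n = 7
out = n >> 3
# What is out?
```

Trace:
`n = 7` → n = 7
`out = n >> 3` → out = 0
So out = 0

Answer: 0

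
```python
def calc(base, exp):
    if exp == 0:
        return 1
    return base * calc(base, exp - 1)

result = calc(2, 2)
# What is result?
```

calc(2, 2) = 2 * 2 = 4

Answer: 4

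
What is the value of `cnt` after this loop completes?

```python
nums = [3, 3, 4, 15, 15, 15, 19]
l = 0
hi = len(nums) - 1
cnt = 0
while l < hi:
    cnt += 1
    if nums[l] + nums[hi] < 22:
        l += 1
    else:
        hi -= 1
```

Steps to find pair summing to 22
`cnt` takes the values: 0 → 1 → 2 → 3 → 4 → 5 → 6

Answer: 6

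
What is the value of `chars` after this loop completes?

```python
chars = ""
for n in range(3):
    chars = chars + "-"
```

Repeat '-' 3 times
`chars` takes the values: "" → "-" → "--" → "---"

Answer: "---"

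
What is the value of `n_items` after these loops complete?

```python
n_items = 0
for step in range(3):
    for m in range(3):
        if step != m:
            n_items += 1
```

3² - 3 (exclude diagonal)
`n_items` takes the values: 0 → 1 → 2 → 3 → 4 → 5 → 6

Answer: 6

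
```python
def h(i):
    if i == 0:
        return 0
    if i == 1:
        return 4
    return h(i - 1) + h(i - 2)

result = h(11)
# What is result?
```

Build up from base cases: h(0)=0, h(1)=4, h(2)=4, h(3)=8, h(4)=12, h(5)=20, h(6)=32, ..., h(11)=356

Answer: 356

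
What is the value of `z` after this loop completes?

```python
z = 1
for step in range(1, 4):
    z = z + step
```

Start at 1, add 1 through 3
`z` takes the values: 1 → 2 → 4 → 7

Answer: 7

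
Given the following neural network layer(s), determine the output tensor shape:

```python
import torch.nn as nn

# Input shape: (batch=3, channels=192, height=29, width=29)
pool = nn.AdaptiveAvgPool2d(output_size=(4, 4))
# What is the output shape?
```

Input: (3, 192, 29, 29) -> Output: (3, 192, 4, 4)

Answer: (3, 192, 4, 4)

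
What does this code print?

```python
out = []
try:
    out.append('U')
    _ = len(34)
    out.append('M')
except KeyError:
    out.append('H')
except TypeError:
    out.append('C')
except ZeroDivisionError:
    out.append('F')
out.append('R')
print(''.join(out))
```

Execution trace: 'U' (try body) → 'C' (except TypeError) → 'R' (after the try/except). Output: UCR

Answer: UCR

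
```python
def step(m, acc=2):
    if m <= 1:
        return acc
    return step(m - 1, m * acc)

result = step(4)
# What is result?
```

Accumulator trace (n, acc): (4, 2) -> (3, 8) -> (2, 24) -> (1, 48) -> return 48

Answer: 48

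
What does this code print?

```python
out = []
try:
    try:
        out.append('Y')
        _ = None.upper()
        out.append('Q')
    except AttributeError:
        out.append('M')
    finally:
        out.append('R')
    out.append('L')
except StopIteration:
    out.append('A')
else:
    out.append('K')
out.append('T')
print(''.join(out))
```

Execution trace: 'Y' (inner try body) → 'M' (inner except AttributeError) → 'R' (inner finally) → 'L' (try body, no exception) → 'K' (else) → 'T' (after the try/except). Output: YMRLKT

Answer: YMRLKT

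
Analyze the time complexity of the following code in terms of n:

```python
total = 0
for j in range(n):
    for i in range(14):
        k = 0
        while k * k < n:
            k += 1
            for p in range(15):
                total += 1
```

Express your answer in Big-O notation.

Each loop level contributes: n × 1 × √n × 1. Multiplying the contributions gives O(n√n).

Answer: O(n√n)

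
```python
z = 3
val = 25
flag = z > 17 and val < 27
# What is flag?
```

Trace:
`z = 3` → z = 3
`val = 25` → val = 25
`flag = z > 17 and val < 27` → flag = False
So flag = False

Answer: False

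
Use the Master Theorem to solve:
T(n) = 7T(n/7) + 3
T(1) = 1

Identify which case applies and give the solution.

a=7, b=7, f(n)=3. log_7(7) = 1. Since c=0 < 1, Case 1 applies: T(n) = Θ(n^log_b(a)) = O(n).

Answer: O(n) - Case 1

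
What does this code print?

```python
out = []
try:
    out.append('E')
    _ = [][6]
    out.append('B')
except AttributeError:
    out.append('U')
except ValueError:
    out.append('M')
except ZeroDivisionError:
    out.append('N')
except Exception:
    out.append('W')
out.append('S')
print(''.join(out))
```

Execution trace: 'E' (try body) → 'W' (except Exception) → 'S' (after the try/except). Output: EWS

Answer: EWS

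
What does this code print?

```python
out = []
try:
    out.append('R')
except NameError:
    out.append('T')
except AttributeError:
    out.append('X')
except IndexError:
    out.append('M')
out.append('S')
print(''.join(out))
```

Execution trace: 'R' (try body, no exception) → 'S' (after the try/except). Output: RS

Answer: RS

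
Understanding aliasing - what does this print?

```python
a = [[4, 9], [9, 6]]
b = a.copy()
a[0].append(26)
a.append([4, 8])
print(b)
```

Key concept: shallow copy with nested lists.
Step by step:
`a = [[4, 9], [9, 6]]` → a = [[4, 9], [9, 6]]
`b = a.copy()` → b = [[4, 9], [9, 6]]
`a[0].append(26)` → a = [[4, 9, 26], [9, 6]]; b = [[4, 9, 26], [9, 6]]
`a.append([4, 8])` → a = [[4, 9, 26], [9, 6], [4, 8]]
`print(b)` → prints [[4, 9, 26], [9, 6]]

Answer: [[4, 9, 26], [9, 6]]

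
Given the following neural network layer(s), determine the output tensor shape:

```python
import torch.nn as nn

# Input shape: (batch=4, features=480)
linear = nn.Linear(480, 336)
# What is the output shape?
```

Input: (4, 480) -> Output: (4, 336)

Answer: (4, 336)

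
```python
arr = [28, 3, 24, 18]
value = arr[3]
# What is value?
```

Trace:
`arr = [28, 3, 24, 18]` → arr = [28, 3, 24, 18]
`value = arr[3]` → value = 18
So value = 18

Answer: 18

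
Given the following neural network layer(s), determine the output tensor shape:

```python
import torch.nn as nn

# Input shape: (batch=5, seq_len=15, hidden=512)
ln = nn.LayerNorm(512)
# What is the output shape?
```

Input: (5, 15, 512) -> Output: (5, 15, 512)

Answer: (5, 15, 512)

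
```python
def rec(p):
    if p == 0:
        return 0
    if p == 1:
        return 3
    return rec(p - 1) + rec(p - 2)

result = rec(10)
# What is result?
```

Build up from base cases: rec(0)=0, rec(1)=3, rec(2)=3, rec(3)=6, rec(4)=9, rec(5)=15, rec(6)=24, ..., rec(10)=165

Answer: 165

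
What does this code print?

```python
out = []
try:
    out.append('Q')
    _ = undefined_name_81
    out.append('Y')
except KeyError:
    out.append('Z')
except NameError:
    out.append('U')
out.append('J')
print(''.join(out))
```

Execution trace: 'Q' (try body) → 'U' (except NameError) → 'J' (after the try/except). Output: QUJ

Answer: QUJ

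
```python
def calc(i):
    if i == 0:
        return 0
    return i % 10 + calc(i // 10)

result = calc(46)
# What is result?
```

Sum of digits of 46: 6 + 4 = 10

Answer: 10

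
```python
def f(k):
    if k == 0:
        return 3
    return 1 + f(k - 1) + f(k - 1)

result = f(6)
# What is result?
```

f(k) = 1 + 2·f(k-1), f(0)=3. Closed form: (3+1)·2^6 - 1 = 255.

Answer: 255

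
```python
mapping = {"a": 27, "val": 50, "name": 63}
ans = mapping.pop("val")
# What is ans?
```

Trace:
`mapping = {"a": 27, "val": 50, "name": 63}` → mapping = {'a': 27, 'val': 50, 'name': 63}
`ans = mapping.pop("val")` → mapping = {'a': 27, 'name': 63}; ans = 50
So ans = 50

Answer: 50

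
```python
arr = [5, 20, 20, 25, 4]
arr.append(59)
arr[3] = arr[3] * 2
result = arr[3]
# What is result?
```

Trace:
`arr = [5, 20, 20, 25, 4]` → arr = [5, 20, 20, 25, 4]
`arr.append(59)` → arr = [5, 20, 20, 25, 4, 59]
`arr[3] = arr[3] * 2` → arr = [5, 20, 20, 50, 4, 59]
`result = arr[3]` → result = 50
So result = 50

Answer: 50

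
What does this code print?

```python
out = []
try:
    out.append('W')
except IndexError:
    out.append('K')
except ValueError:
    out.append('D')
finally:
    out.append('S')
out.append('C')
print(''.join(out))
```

Execution trace: 'W' (try body, no exception) → 'S' (finally) → 'C' (after the try/except). Output: WSC

Answer: WSC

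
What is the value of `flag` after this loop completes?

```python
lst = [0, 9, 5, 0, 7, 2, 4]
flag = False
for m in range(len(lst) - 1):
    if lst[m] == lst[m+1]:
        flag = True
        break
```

Check consecutive duplicates in [0, 9, 5, 0, 7, 2, 4]
`flag` takes the values: False

Answer: False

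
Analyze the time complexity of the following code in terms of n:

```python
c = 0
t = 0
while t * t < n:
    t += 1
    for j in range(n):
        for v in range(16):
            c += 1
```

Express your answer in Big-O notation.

Each loop level contributes: √n × n × 1. Multiplying the contributions gives O(n√n).

Answer: O(n√n)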